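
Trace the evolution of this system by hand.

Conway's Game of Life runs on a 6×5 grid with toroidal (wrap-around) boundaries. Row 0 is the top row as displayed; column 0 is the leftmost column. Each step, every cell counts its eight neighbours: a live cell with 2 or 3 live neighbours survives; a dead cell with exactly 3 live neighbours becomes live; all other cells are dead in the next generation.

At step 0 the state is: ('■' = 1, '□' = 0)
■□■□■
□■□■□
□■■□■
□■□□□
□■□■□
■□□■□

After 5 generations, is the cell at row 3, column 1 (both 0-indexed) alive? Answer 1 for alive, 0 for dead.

step 0: ■□■□■
□■□■□
□■■□■
□■□□□
□■□■□
■□□■□
step 1: ■□■□□
□□□□□
□■□■□
□■□■□
■■□□■
■□□■□
step 2: □■□□■
□■■□□
□□□□□
□■□■□
□■□■□
□□■■□
step 3: ■■□□□
■■■□□
□■□□□
□□□□□
□■□■■
■■□■■
step 4: □□□■□
□□■□□
■■■□□
■□■□□
□■□■□
□□□■□
step 5: □□■■□
□□■■□
■□■■□
■□□■■
□■□■■
□□□■■

0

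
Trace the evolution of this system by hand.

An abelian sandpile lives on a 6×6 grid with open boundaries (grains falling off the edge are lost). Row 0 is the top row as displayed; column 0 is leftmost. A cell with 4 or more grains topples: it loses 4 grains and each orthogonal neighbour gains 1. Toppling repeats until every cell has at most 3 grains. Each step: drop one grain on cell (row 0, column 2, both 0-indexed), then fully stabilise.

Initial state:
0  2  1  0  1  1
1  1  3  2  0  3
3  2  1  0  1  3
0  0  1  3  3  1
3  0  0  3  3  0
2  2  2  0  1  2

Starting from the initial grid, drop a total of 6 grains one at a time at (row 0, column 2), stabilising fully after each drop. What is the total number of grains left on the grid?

gen 0: 0  2  1  0  1  1
1  1  3  2  0  3
3  2  1  0  1  3
0  0  1  3  3  1
3  0  0  3  3  0
2  2  2  0  1  2
gen 1: 0  2  2  0  1  1
1  1  3  2  0  3
3  2  1  0  1  3
0  0  1  3  3  1
3  0  0  3  3  0
2  2  2  0  1  2
gen 2: 0  2  3  0  1  1
1  1  3  2  0  3
3  2  1  0  1  3
0  0  1  3  3  1
3  0  0  3  3  0
2  2  2  0  1  2
gen 3: 0  3  1  1  1  1
1  2  0  3  0  3
3  2  2  0  1  3
0  0  1  3  3  1
3  0  0  3  3  0
2  2  2  0  1  2
gen 4: 0  3  2  1  1  1
1  2  0  3  0  3
3  2  2  0  1  3
0  0  1  3  3  1
3  0  0  3  3  0
2  2  2  0  1  2
gen 5: 0  3  3  1  1  1
1  2  0  3  0  3
3  2  2  0  1  3
0  0  1  3  3  1
3  0  0  3  3  0
2  2  2  0  1  2
gen 6: 1  0  1  2  1  1
1  3  1  3  0  3
3  2  2  0  1  3
0  0  1  3  3  1
3  0  0  3  3  0
2  2  2  0  1  2

54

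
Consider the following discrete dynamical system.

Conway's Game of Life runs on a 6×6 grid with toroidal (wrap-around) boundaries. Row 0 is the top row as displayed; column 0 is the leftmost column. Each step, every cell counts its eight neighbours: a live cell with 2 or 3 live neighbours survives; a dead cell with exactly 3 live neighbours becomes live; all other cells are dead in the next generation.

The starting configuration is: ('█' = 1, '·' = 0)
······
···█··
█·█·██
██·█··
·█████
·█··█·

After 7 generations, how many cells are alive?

[0] ······
···█··
█·█·██
██·█··
·█████
·█··█·
[1] ······
···███
█·█·██
······
·····█
██··██
[2] ···█··
█··█··
█·····
█···█·
····██
█···██
[3] █··█··
······
██····
█···█·
···█··
█··█··
[4] ······
██····
██···█
██···█
···███
··███·
[5] ·███··
·█···█
··█···
·██···
·█····
··█··█
[6] ·█·██·
██·█··
█·█···
·██···
██····
█··█··
[7] ·█·███
█··███
█··█··
··█···
█·····
█··███

16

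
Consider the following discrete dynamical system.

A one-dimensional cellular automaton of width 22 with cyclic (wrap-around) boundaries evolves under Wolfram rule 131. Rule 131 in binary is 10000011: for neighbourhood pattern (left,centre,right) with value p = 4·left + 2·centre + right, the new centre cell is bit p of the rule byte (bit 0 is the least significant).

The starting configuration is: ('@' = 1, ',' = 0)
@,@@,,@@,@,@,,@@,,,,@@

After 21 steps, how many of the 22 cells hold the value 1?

9

k=0  @,@@,,@@,@,@,,@@,,,,@@
k=1  ,,,,,@,,,,,,,@,,,@@@,@
k=2  ,@@@@,,@@@@@@,,@@,@,,,
k=3  @,@@,,@,@@@@,,@,,,,,@@
k=4  ,,,,,@,,,@@,,@,,@@@@,@
k=5  ,@@@@,,@@,,,@,,@,@@,,,
k=6  @,@@,,@,,,@@,,@,,,,,@@
k=7  ,,,,,@,,@@,,,@,,@@@@,@
k=8  ,@@@@,,@,,,@@,,@,@@,,,
k=9  @,@@,,@,,@@,,,@,,,,,@@
k=10  ,,,,,@,,@,,,@@,,@@@@,@
k=11  ,@@@@,,@,,@@,,,@,@@,,,
k=12  @,@@,,@,,@,,,@@,,,,,@@
k=13  ,,,,,@,,@,,@@,,,@@@@,@
k=14  ,@@@@,,@,,@,,,@@,@@,,,
k=15  @,@@,,@,,@,,@@,,,,,,@@
k=16  ,,,,,@,,@,,@,,,@@@@@,@
k=17  ,@@@@,,@,,@,,@@,@@@,,,
k=18  @,@@,,@,,@,,@,,,,@,,@@
k=19  ,,,,,@,,@,,@,,@@@,,@,@
k=20  ,@@@@,,@,,@,,@,@,,@,,,
k=21  @,@@,,@,,@,,@,,,,@,,@@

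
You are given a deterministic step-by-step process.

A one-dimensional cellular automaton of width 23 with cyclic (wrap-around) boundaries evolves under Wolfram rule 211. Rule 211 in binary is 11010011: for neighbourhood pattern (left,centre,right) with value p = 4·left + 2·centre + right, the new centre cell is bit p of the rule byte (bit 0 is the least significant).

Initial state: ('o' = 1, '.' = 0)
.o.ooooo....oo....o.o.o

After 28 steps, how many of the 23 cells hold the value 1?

20

t=0: .o.ooooo....oo....o.o.o
t=1: ....oooooooo.ooooo.....
t=2: oooo.ooooooo..ooooooooo
t=3: oooo..oooooooo.oooooooo
t=4: oooooo.ooooooo..ooooooo
t=5: oooooo..oooooooo.oooooo
t=6: oooooooo.ooooooo..ooooo
t=7: oooooooo..oooooooo.oooo
t=8: oooooooooo.ooooooo..ooo
t=9: oooooooooo..oooooooo.oo
t=10: oooooooooooo.ooooooo..o
t=11: oooooooooooo..oooooooo.
t=12: .ooooooooooooo.ooooooo.
t=13: o.oooooooooooo..ooooooo
t=14: o..ooooooooooooo.oooooo
t=15: ooo.oooooooooooo..ooooo
t=16: ooo..ooooooooooooo.oooo
t=17: ooooo.oooooooooooo..ooo
t=18: ooooo..ooooooooooooo.oo
t=19: ooooooo.oooooooooooo..o
t=20: ooooooo..ooooooooooooo.
t=21: .oooooooo.oooooooooooo.
t=22: o.ooooooo..oooooooooooo
t=23: o..oooooooo.ooooooooooo
t=24: ooo.ooooooo..oooooooooo
t=25: ooo..oooooooo.ooooooooo
t=26: ooooo.ooooooo..oooooooo
t=27: ooooo..oooooooo.ooooooo
t=28: ooooooo.ooooooo..oooooo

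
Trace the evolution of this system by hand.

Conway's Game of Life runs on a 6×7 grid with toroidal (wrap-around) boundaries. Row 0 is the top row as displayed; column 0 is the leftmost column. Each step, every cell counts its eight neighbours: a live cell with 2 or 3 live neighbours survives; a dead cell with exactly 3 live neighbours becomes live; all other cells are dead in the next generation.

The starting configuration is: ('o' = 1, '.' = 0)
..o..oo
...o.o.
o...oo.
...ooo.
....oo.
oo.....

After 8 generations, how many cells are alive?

15

k=0  ..o..oo
...o.o.
o...oo.
...ooo.
....oo.
oo.....
k=1  ooo.ooo
...o...
.......
...o...
...o.oo
oo..o..
k=2  ..o.ooo
ooooooo
.......
....o..
o.oo.oo
.......
k=3  ..o....
ooo....
ooo...o
...oooo
...oooo
ooo....
k=4  ...o...
...o..o
....o..
.o.....
.o.....
ooo.ooo
k=5  .o.o...
...oo..
.......
.......
.....oo
ooooooo
k=6  .o....o
..ooo..
.......
.......
.ooo...
.o.o...
k=7  oo..o..
..oo...
...o...
..o....
.o.o...
.o.o...
k=8  oo..o..
.oooo..
...o...
..oo...
.o.o...
.o.oo..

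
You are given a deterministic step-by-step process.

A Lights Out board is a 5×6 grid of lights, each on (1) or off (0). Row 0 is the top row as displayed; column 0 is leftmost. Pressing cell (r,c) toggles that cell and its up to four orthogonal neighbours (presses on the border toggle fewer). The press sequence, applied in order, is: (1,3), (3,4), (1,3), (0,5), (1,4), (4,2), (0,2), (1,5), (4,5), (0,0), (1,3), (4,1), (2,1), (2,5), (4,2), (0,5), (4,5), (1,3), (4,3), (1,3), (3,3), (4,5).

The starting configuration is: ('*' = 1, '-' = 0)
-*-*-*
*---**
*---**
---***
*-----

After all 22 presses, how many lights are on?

14

k=0  -*-*-*
*---**
*---**
---***
*-----
k=1  -*---*
*-**-*
*--***
---***
*-----
k=2  -*---*
*-**-*
*--*-*
------
*---*-
k=3  -*-*-*
*---**
*----*
------
*---*-
k=4  -*-**-
*---*-
*----*
------
*---*-
k=5  -*-*--
*--*-*
*---**
------
*---*-
k=6  -*-*--
*--*-*
*---**
--*---
*****-
k=7  --*---
*-**-*
*---**
--*---
*****-
k=8  --*--*
*-***-
*---*-
--*---
*****-
k=9  --*--*
*-***-
*---*-
--*--*
****-*
k=10  ***--*
--***-
*---*-
--*--*
****-*
k=11  ****-*
------
*--**-
--*--*
****-*
k=12  ****-*
------
*--**-
-**--*
---*-*
k=13  ****-*
-*----
-****-
--*--*
---*-*
k=14  ****-*
-*---*
-***-*
--*---
---*-*
k=15  ****-*
-*---*
-***-*
------
-**--*
k=16  *****-
-*----
-***-*
------
-**--*
k=17  *****-
-*----
-***-*
-----*
-**-*-
k=18  ***-*-
-****-
-**--*
-----*
-**-*-
k=19  ***-*-
-****-
-**--*
---*-*
-*-*--
k=20  *****-
-*----
-***-*
---*-*
-*-*--
k=21  *****-
-*----
-**--*
--*-**
-*----
k=22  *****-
-*----
-**--*
--*-*-
-*--**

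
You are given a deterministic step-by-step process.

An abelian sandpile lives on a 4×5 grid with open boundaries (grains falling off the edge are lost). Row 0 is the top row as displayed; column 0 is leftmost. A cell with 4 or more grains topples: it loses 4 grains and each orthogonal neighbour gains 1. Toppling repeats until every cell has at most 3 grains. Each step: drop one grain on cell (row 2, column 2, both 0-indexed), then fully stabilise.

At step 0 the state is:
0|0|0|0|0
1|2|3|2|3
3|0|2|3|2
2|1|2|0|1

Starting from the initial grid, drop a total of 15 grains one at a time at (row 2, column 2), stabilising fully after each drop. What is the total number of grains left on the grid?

t=0: 0|0|0|0|0
1|2|3|2|3
3|0|2|3|2
2|1|2|0|1
t=1: 0|0|0|0|0
1|2|3|2|3
3|0|3|3|2
2|1|2|0|1
t=2: 0|0|1|1|1
1|3|1|1|1
3|1|2|2|0
2|1|3|1|2
t=3: 0|0|1|1|1
1|3|1|1|1
3|1|3|2|0
2|1|3|1|2
t=4: 0|0|1|1|1
1|3|2|1|1
3|2|1|3|0
2|2|0|2|2
t=5: 0|0|1|1|1
1|3|2|1|1
3|2|2|3|0
2|2|0|2|2
t=6: 0|0|1|1|1
1|3|2|1|1
3|2|3|3|0
2|2|0|2|2
t=7: 0|0|1|1|1
1|3|3|2|1
3|3|1|0|1
2|2|1|3|2
t=8: 0|0|1|1|1
1|3|3|2|1
3|3|2|0|1
2|2|1|3|2
t=9: 0|0|1|1|1
1|3|3|2|1
3|3|3|0|1
2|2|1|3|2
t=10: 0|1|2|1|1
3|1|1|3|1
0|2|2|1|1
3|3|2|3|2
t=11: 0|1|2|1|1
3|1|1|3|1
0|2|3|1|1
3|3|2|3|2
t=12: 0|1|2|1|1
3|1|2|3|1
0|3|0|2|1
3|3|3|3|2
t=13: 0|1|2|1|1
3|1|2|3|1
0|3|1|2|1
3|3|3|3|2
t=14: 0|1|2|1|1
3|1|2|3|1
0|3|2|2|1
3|3|3|3|2
t=15: 0|1|2|1|1
3|1|2|3|1
0|3|3|2|1
3|3|3|3|2

38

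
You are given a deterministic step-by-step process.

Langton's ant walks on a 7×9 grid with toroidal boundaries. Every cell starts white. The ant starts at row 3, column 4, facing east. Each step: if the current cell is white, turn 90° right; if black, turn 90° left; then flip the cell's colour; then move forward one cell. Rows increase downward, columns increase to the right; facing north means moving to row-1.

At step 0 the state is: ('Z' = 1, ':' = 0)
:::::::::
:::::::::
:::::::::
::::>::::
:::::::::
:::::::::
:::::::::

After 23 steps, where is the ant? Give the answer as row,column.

0) :::::::::
:::::::::
:::::::::
::::>::::
:::::::::
:::::::::
:::::::::
1) :::::::::
:::::::::
:::::::::
::::Z::::
::::v::::
:::::::::
:::::::::
2) :::::::::
:::::::::
:::::::::
::::Z::::
:::<Z::::
:::::::::
:::::::::
3) :::::::::
:::::::::
:::::::::
:::^Z::::
:::ZZ::::
:::::::::
:::::::::
4) :::::::::
:::::::::
:::::::::
:::Z>::::
:::ZZ::::
:::::::::
:::::::::
5) :::::::::
:::::::::
::::^::::
:::Z:::::
:::ZZ::::
:::::::::
:::::::::
6) :::::::::
:::::::::
::::Z>:::
:::Z:::::
:::ZZ::::
:::::::::
:::::::::
7) :::::::::
:::::::::
::::ZZ:::
:::Z:v:::
:::ZZ::::
:::::::::
:::::::::
8) :::::::::
:::::::::
::::ZZ:::
:::Z<Z:::
:::ZZ::::
:::::::::
:::::::::
9) :::::::::
:::::::::
::::^Z:::
:::ZZZ:::
:::ZZ::::
:::::::::
:::::::::
10) :::::::::
:::::::::
:::<:Z:::
:::ZZZ:::
:::ZZ::::
:::::::::
:::::::::
11) :::::::::
:::^:::::
:::Z:Z:::
:::ZZZ:::
:::ZZ::::
:::::::::
:::::::::
12) :::::::::
:::Z>::::
:::Z:Z:::
:::ZZZ:::
:::ZZ::::
:::::::::
:::::::::
13) :::::::::
:::ZZ::::
:::ZvZ:::
:::ZZZ:::
:::ZZ::::
:::::::::
:::::::::
14) :::::::::
:::ZZ::::
:::<ZZ:::
:::ZZZ:::
:::ZZ::::
:::::::::
:::::::::
15) :::::::::
:::ZZ::::
::::ZZ:::
:::vZZ:::
:::ZZ::::
:::::::::
:::::::::
16) :::::::::
:::ZZ::::
::::ZZ:::
::::>Z:::
:::ZZ::::
:::::::::
:::::::::
17) :::::::::
:::ZZ::::
::::^Z:::
:::::Z:::
:::ZZ::::
:::::::::
:::::::::
18) :::::::::
:::ZZ::::
:::<:Z:::
:::::Z:::
:::ZZ::::
:::::::::
:::::::::
19) :::::::::
:::^Z::::
:::Z:Z:::
:::::Z:::
:::ZZ::::
:::::::::
:::::::::
20) :::::::::
::<:Z::::
:::Z:Z:::
:::::Z:::
:::ZZ::::
:::::::::
:::::::::
21) ::^::::::
::Z:Z::::
:::Z:Z:::
:::::Z:::
:::ZZ::::
:::::::::
:::::::::
22) ::Z>:::::
::Z:Z::::
:::Z:Z:::
:::::Z:::
:::ZZ::::
:::::::::
:::::::::
23) ::ZZ:::::
::ZvZ::::
:::Z:Z:::
:::::Z:::
:::ZZ::::
:::::::::
:::::::::

1,3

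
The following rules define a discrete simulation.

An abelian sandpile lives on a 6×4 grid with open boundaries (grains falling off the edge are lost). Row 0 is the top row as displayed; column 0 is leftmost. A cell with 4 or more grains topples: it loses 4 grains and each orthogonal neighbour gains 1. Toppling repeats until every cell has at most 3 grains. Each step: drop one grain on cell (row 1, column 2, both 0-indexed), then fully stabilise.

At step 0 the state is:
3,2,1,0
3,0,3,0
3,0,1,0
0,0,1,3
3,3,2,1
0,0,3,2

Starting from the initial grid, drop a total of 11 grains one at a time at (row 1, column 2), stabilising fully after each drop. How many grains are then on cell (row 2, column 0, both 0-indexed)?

step 0: 3,2,1,0
3,0,3,0
3,0,1,0
0,0,1,3
3,3,2,1
0,0,3,2
step 1: 3,2,2,0
3,1,0,1
3,0,2,0
0,0,1,3
3,3,2,1
0,0,3,2
step 2: 3,2,2,0
3,1,1,1
3,0,2,0
0,0,1,3
3,3,2,1
0,0,3,2
step 3: 3,2,2,0
3,1,2,1
3,0,2,0
0,0,1,3
3,3,2,1
0,0,3,2
step 4: 3,2,2,0
3,1,3,1
3,0,2,0
0,0,1,3
3,3,2,1
0,0,3,2
step 5: 3,2,3,0
3,2,0,2
3,0,3,0
0,0,1,3
3,3,2,1
0,0,3,2
step 6: 3,2,3,0
3,2,1,2
3,0,3,0
0,0,1,3
3,3,2,1
0,0,3,2
step 7: 3,2,3,0
3,2,2,2
3,0,3,0
0,0,1,3
3,3,2,1
0,0,3,2
step 8: 3,2,3,0
3,2,3,2
3,0,3,0
0,0,1,3
3,3,2,1
0,0,3,2
step 9: 3,3,0,1
3,3,2,3
3,1,0,1
0,0,2,3
3,3,2,1
0,0,3,2
step 10: 3,3,0,1
3,3,3,3
3,1,0,1
0,0,2,3
3,3,2,1
0,0,3,2
step 11: 1,1,2,2
2,2,2,0
0,3,1,2
1,0,2,3
3,3,2,1
0,0,3,2

0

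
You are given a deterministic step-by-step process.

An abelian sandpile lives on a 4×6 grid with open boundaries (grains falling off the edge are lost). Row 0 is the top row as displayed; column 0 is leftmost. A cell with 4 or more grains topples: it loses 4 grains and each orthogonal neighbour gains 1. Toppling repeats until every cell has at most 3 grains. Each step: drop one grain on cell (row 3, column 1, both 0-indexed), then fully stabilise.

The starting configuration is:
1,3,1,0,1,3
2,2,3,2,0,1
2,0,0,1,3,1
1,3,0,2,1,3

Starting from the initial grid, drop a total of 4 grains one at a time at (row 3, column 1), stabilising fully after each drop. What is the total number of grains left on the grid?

39

t=0: 1,3,1,0,1,3
2,2,3,2,0,1
2,0,0,1,3,1
1,3,0,2,1,3
t=1: 1,3,1,0,1,3
2,2,3,2,0,1
2,1,0,1,3,1
2,0,1,2,1,3
t=2: 1,3,1,0,1,3
2,2,3,2,0,1
2,1,0,1,3,1
2,1,1,2,1,3
t=3: 1,3,1,0,1,3
2,2,3,2,0,1
2,1,0,1,3,1
2,2,1,2,1,3
t=4: 1,3,1,0,1,3
2,2,3,2,0,1
2,1,0,1,3,1
2,3,1,2,1,3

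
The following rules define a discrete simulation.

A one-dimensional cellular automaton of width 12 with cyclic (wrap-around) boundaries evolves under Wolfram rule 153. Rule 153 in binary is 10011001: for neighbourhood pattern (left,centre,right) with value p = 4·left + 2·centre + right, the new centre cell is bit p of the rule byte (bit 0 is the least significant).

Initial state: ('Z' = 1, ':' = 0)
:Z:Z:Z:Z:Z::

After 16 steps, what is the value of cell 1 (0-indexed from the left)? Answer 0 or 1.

1

k=0  :Z:Z:Z:Z:Z::
k=1  ::::::::::ZZ
k=2  ZZZZZZZZZ:Z:
k=3  ZZZZZZZZ::::
k=4  ZZZZZZZ:ZZZ:
k=5  ZZZZZZ::ZZ::
k=6  ZZZZZ:Z:Z:Z:
k=7  ZZZZ::::::::
k=8  ZZZ:ZZZZZZZ:
k=9  ZZ::ZZZZZZ::
k=10  Z:Z:ZZZZZ:Z:
k=11  ::::ZZZZ::::
k=12  ZZZ:ZZZ:ZZZZ
k=13  ZZ::ZZ::ZZZZ
k=14  Z:Z:Z:Z:ZZZZ
k=15  ::::::::ZZZZ
k=16  ZZZZZZZ:ZZZ:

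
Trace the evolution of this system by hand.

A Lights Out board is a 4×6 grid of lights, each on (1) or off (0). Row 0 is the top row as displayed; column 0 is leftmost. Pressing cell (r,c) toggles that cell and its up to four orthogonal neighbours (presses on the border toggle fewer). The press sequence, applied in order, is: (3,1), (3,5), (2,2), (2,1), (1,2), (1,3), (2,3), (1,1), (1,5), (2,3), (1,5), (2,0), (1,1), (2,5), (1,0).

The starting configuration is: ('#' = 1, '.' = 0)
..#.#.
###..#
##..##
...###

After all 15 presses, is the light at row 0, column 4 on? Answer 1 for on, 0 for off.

k=0  ..#.#.
###..#
##..##
...###
k=1  ..#.#.
###..#
#...##
######
k=2  ..#.#.
###..#
#...#.
####..
k=3  ..#.#.
##...#
#####.
##.#..
k=4  ..#.#.
#....#
...##.
#..#..
k=5  ....#.
####.#
..###.
#..#..
k=6  ...##.
##..##
..#.#.
#..#..
k=7  ...##.
##.###
...#..
#.....
k=8  .#.##.
..####
.#.#..
#.....
k=9  .#.###
..##..
.#.#.#
#.....
k=10  .#.###
..#...
.##.##
#..#..
k=11  .#.##.
..#.##
.##.#.
#..#..
k=12  .#.##.
#.#.##
#.#.#.
...#..
k=13  ...##.
.#..##
###.#.
...#..
k=14  ...##.
.#..#.
###..#
...#.#
k=15  #..##.
#...#.
.##..#
...#.#

1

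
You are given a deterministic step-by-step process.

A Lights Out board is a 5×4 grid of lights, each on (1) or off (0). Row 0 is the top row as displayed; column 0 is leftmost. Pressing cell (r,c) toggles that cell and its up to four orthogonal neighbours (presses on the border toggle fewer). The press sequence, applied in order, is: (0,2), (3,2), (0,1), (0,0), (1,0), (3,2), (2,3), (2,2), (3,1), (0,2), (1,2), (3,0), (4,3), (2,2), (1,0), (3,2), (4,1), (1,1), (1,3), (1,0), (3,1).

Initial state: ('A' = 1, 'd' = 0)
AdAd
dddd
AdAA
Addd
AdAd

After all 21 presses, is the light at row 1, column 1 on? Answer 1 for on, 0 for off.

0

t=0: AdAd
dddd
AdAA
Addd
AdAd
t=1: AAdA
ddAd
AdAA
Addd
AdAd
t=2: AAdA
ddAd
AddA
AAAA
Addd
t=3: ddAA
dAAd
AddA
AAAA
Addd
t=4: AAAA
AAAd
AddA
AAAA
Addd
t=5: dAAA
ddAd
dddA
AAAA
Addd
t=6: dAAA
ddAd
ddAA
Addd
AdAd
t=7: dAAA
ddAA
dddd
AddA
AdAd
t=8: dAAA
dddA
dAAA
AdAA
AdAd
t=9: dAAA
dddA
ddAA
dAdA
AAAd
t=10: dddd
ddAA
ddAA
dAdA
AAAd
t=11: ddAd
dAdd
dddA
dAdA
AAAd
t=12: ddAd
dAdd
AddA
AddA
dAAd
t=13: ddAd
dAdd
AddA
Addd
dAdA
t=14: ddAd
dAAd
AAAd
AdAd
dAdA
t=15: AdAd
AdAd
dAAd
AdAd
dAdA
t=16: AdAd
AdAd
dAdd
AAdA
dAAA
t=17: AdAd
AdAd
dAdd
AddA
AddA
t=18: AAAd
dAdd
dddd
AddA
AddA
t=19: AAAA
dAAA
dddA
AddA
AddA
t=20: dAAA
AdAA
AddA
AddA
AddA
t=21: dAAA
AdAA
AAdA
dAAA
AAdA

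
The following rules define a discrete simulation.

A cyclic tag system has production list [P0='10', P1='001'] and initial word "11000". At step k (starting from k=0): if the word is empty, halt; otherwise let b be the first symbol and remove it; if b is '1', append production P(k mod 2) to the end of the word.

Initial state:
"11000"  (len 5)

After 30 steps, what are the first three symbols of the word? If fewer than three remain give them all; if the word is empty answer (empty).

100

step 0: "11000"  (len 5)
step 1: "100010"  (len 6)
step 2: "00010001"  (len 8)
step 3: "0010001"  (len 7)
step 4: "010001"  (len 6)
step 5: "10001"  (len 5)
step 6: "0001001"  (len 7)
step 7: "001001"  (len 6)
step 8: "01001"  (len 5)
step 9: "1001"  (len 4)
step 10: "001001"  (len 6)
step 11: "01001"  (len 5)
step 12: "1001"  (len 4)
step 13: "00110"  (len 5)
step 14: "0110"  (len 4)
step 15: "110"  (len 3)
step 16: "10001"  (len 5)
step 17: "000110"  (len 6)
step 18: "00110"  (len 5)
step 19: "0110"  (len 4)
step 20: "110"  (len 3)
step 21: "1010"  (len 4)
step 22: "010001"  (len 6)
step 23: "10001"  (len 5)
step 24: "0001001"  (len 7)
step 25: "001001"  (len 6)
step 26: "01001"  (len 5)
step 27: "1001"  (len 4)
step 28: "001001"  (len 6)
step 29: "01001"  (len 5)
step 30: "1001"  (len 4)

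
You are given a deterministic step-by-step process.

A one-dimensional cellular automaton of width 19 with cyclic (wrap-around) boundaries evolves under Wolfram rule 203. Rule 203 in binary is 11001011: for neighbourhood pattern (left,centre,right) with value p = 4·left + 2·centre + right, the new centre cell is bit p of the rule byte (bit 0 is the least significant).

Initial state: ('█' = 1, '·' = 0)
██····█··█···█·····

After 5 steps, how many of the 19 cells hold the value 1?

gen 0: ██····█··█···█·····
gen 1: ██·███··█··██··████
gen 2: ██·███·█··███·█████
gen 3: ██·███···████·█████
gen 4: ██·███·██████·█████
gen 5: ██·███·██████·█████

16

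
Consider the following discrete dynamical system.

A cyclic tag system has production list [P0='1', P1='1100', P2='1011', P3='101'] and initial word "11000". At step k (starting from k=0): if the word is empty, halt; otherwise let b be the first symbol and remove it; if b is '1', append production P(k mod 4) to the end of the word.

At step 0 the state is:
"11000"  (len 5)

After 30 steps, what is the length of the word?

k=0  "11000"  (len 5)
k=1  "10001"  (len 5)
k=2  "00011100"  (len 8)
k=3  "0011100"  (len 7)
k=4  "011100"  (len 6)
k=5  "11100"  (len 5)
k=6  "11001100"  (len 8)
k=7  "10011001011"  (len 11)
k=8  "0011001011101"  (len 13)
k=9  "011001011101"  (len 12)
k=10  "11001011101"  (len 11)
k=11  "10010111011011"  (len 14)
k=12  "0010111011011101"  (len 16)
k=13  "010111011011101"  (len 15)
k=14  "10111011011101"  (len 14)
k=15  "01110110111011011"  (len 17)
k=16  "1110110111011011"  (len 16)
k=17  "1101101110110111"  (len 16)
k=18  "1011011101101111100"  (len 19)
k=19  "0110111011011111001011"  (len 22)
k=20  "110111011011111001011"  (len 21)
k=21  "101110110111110010111"  (len 21)
k=22  "011101101111100101111100"  (len 24)
k=23  "11101101111100101111100"  (len 23)
k=24  "1101101111100101111100101"  (len 25)
k=25  "1011011111001011111001011"  (len 25)
k=26  "0110111110010111110010111100"  (len 28)
k=27  "110111110010111110010111100"  (len 27)
k=28  "10111110010111110010111100101"  (len 29)
k=29  "01111100101111100101111001011"  (len 29)
k=30  "1111100101111100101111001011"  (len 28)

28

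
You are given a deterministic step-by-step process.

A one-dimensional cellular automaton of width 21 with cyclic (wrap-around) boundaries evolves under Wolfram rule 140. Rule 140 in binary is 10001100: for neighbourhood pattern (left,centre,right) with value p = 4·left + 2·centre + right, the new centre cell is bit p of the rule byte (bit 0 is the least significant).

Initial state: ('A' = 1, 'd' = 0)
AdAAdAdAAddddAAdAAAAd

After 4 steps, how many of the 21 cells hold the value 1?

6

gen 0: AdAAdAdAAddddAAdAAAAd
gen 1: AdAddAdAdddddAddAAAdd
gen 2: AdAddAdAdddddAddAAddd
gen 3: AdAddAdAdddddAddAdddd
gen 4: AdAddAdAdddddAddAdddd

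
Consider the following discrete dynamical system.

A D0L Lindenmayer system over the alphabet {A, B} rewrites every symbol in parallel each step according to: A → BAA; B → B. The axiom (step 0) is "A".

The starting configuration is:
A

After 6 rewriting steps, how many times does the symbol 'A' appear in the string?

64

gen 0: A
gen 1: BAA
gen 2: BBAABAA
gen 3: BBBAABAABBAABAA
gen 4: BBBBAABAABBAABAABBBAABAABBAABAA
gen 5: BBBBBAABAABBAABAABBBAABAABBAABAABBBBAABAABBAABAABBBAABAABBAABAA
gen 6: BBBBBBAABAABBAABAABBBAABAABBAABAABBBBAABAABBAABAABBBAABAAB…AABAABBAABAABBBAABAABBAABAABBBBAABAABBAABAABBBAABAABBAABAA  (len 127)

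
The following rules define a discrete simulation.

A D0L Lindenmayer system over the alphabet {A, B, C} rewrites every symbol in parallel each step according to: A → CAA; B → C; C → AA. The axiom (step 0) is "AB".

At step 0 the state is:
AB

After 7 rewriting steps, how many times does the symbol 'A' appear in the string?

t=0: AB
t=1: CAAC
t=2: AACAACAAAA
t=3: CAACAAAACAACAAAACAACAACAACAA
t=4: AACAACAAAACAACAACAACAAAACAACAAAACAACAACAACAAAACAACAAAACAACAAAACAACAAAACAACAA
t=5: CAACAAAACAACAAAACAACAACAACAAAACAACAAAACAACAAAACAACAAAACAAC…CAACAAAACAACAACAACAAAACAACAAAACAACAACAACAAAACAACAAAACAACAA  (len 208)
t=6: AACAACAAAACAACAACAACAAAACAACAAAACAACAACAACAAAACAACAAAACAAC…CAACAAAACAACAACAACAAAACAACAAAACAACAACAACAAAACAACAAAACAACAA  (len 568)
t=7: CAACAAAACAACAAAACAACAACAACAAAACAACAAAACAACAAAACAACAAAACAAC…CAACAAAACAACAACAACAAAACAACAAAACAACAACAACAAAACAACAAAACAACAA  (len 1552)

1136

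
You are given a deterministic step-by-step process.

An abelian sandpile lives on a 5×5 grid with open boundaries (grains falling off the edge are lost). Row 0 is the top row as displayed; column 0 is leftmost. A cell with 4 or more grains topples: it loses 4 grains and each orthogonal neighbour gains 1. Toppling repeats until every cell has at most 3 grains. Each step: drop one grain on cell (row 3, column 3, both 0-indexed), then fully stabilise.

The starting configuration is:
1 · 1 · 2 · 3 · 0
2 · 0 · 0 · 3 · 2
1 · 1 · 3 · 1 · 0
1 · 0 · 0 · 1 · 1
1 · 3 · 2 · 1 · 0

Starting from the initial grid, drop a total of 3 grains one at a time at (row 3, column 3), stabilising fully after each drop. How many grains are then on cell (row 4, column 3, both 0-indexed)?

step 0: 1 · 1 · 2 · 3 · 0
2 · 0 · 0 · 3 · 2
1 · 1 · 3 · 1 · 0
1 · 0 · 0 · 1 · 1
1 · 3 · 2 · 1 · 0
step 1: 1 · 1 · 2 · 3 · 0
2 · 0 · 0 · 3 · 2
1 · 1 · 3 · 1 · 0
1 · 0 · 0 · 2 · 1
1 · 3 · 2 · 1 · 0
step 2: 1 · 1 · 2 · 3 · 0
2 · 0 · 0 · 3 · 2
1 · 1 · 3 · 1 · 0
1 · 0 · 0 · 3 · 1
1 · 3 · 2 · 1 · 0
step 3: 1 · 1 · 2 · 3 · 0
2 · 0 · 0 · 3 · 2
1 · 1 · 3 · 2 · 0
1 · 0 · 1 · 0 · 2
1 · 3 · 2 · 2 · 0

2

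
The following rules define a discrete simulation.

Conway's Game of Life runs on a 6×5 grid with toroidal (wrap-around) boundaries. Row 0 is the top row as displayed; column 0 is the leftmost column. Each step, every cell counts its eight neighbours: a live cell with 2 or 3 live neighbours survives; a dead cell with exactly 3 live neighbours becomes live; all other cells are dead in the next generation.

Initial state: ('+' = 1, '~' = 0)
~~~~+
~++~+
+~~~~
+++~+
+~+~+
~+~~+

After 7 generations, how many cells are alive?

t=0: ~~~~+
~++~+
+~~~~
+++~+
+~+~+
~+~~+
t=1: ~++~+
~+~++
~~~~~
~~+~~
~~+~~
~+~~+
t=2: ~+~~+
~+~++
~~++~
~~~~~
~+++~
~+~~~
t=3: ~+~++
~+~~+
~~+++
~+~~~
~++~~
~+~+~
t=4: ~+~++
~+~~~
~++++
++~~~
++~~~
~+~++
t=5: ~+~++
~+~~~
~~~++
~~~+~
~~~~~
~+~+~
t=6: ~+~++
~~~~~
~~+++
~~~++
~~+~~
+~~++
t=7: ~~++~
+~~~~
~~+~+
~~~~+
+~+~~
++~~~

10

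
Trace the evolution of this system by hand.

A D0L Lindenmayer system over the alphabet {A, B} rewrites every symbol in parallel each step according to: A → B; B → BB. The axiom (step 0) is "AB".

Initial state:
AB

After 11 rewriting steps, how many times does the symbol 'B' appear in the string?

3072

k=0  AB
k=1  BBB
k=2  BBBBBB
k=3  BBBBBBBBBBBB
k=4  BBBBBBBBBBBBBBBBBBBBBBBB
k=5  BBBBBBBBBBBBBBBBBBBBBBBBBBBBBBBBBBBBBBBBBBBBBBBB
k=6  BBBBBBBBBBBBBBBBBBBBBBBBBBBBBBBBBBBBBBBBBBBBBBBBBBBBBBBBBBBBBBBBBBBBBBBBBBBBBBBBBBBBBBBBBBBBBBBB
k=7  BBBBBBBBBBBBBBBBBBBBBBBBBBBBBBBBBBBBBBBBBBBBBBBBBBBBBBBBBB…BBBBBBBBBBBBBBBBBBBBBBBBBBBBBBBBBBBBBBBBBBBBBBBBBBBBBBBBBB  (len 192)
k=8  BBBBBBBBBBBBBBBBBBBBBBBBBBBBBBBBBBBBBBBBBBBBBBBBBBBBBBBBBB…BBBBBBBBBBBBBBBBBBBBBBBBBBBBBBBBBBBBBBBBBBBBBBBBBBBBBBBBBB  (len 384)
k=9  BBBBBBBBBBBBBBBBBBBBBBBBBBBBBBBBBBBBBBBBBBBBBBBBBBBBBBBBBB…BBBBBBBBBBBBBBBBBBBBBBBBBBBBBBBBBBBBBBBBBBBBBBBBBBBBBBBBBB  (len 768)
k=10  BBBBBBBBBBBBBBBBBBBBBBBBBBBBBBBBBBBBBBBBBBBBBBBBBBBBBBBBBB…BBBBBBBBBBBBBBBBBBBBBBBBBBBBBBBBBBBBBBBBBBBBBBBBBBBBBBBBBB  (len 1536)
k=11  BBBBBBBBBBBBBBBBBBBBBBBBBBBBBBBBBBBBBBBBBBBBBBBBBBBBBBBBBB…BBBBBBBBBBBBBBBBBBBBBBBBBBBBBBBBBBBBBBBBBBBBBBBBBBBBBBBBBB  (len 3072)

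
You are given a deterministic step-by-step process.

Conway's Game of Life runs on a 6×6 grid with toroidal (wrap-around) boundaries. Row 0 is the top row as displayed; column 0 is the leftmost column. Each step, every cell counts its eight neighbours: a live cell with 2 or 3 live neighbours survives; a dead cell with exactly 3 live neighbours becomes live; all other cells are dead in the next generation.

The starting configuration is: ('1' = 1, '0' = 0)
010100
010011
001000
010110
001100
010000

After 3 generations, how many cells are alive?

step 0: 010100
010011
001000
010110
001100
010000
step 1: 010010
110110
111001
010010
010110
010100
step 2: 010011
000110
000000
000010
110110
110100
step 3: 010001
000111
000110
000111
110110
000100

15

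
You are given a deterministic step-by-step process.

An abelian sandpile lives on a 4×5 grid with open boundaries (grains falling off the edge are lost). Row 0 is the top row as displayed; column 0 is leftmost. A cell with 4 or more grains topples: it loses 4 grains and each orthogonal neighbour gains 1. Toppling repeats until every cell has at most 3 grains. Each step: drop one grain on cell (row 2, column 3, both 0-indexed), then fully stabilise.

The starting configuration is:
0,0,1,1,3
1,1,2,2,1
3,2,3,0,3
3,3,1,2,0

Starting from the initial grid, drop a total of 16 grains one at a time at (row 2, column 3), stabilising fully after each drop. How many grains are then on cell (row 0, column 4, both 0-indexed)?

k=0  0,0,1,1,3
1,1,2,2,1
3,2,3,0,3
3,3,1,2,0
k=1  0,0,1,1,3
1,1,2,2,1
3,2,3,1,3
3,3,1,2,0
k=2  0,0,1,1,3
1,1,2,2,1
3,2,3,2,3
3,3,1,2,0
k=3  0,0,1,1,3
1,1,2,2,1
3,2,3,3,3
3,3,1,2,0
k=4  0,0,1,1,3
1,1,3,3,2
3,3,0,2,0
3,3,2,3,1
k=5  0,0,1,1,3
1,1,3,3,2
3,3,0,3,0
3,3,2,3,1
k=6  0,0,2,2,3
1,2,0,1,3
3,3,2,2,1
3,3,3,0,2
k=7  0,0,2,2,3
1,2,0,1,3
3,3,2,3,1
3,3,3,0,2
k=8  0,0,2,2,3
1,2,0,2,3
3,3,3,0,2
3,3,3,1,2
k=9  0,0,2,2,3
1,2,0,2,3
3,3,3,1,2
3,3,3,1,2
k=10  0,0,2,2,3
1,2,0,2,3
3,3,3,2,2
3,3,3,1,2
k=11  0,0,2,2,3
1,2,0,2,3
3,3,3,3,2
3,3,3,1,2
k=12  0,0,2,2,3
2,3,1,3,3
1,2,2,1,3
1,2,1,3,2
k=13  0,0,2,2,3
2,3,1,3,3
1,2,2,2,3
1,2,1,3,2
k=14  0,0,2,2,3
2,3,1,3,3
1,2,2,3,3
1,2,1,3,2
k=15  0,0,3,0,1
2,3,2,2,2
1,2,3,3,2
1,2,2,1,0
k=16  0,0,3,0,1
2,3,3,3,2
1,3,0,1,3
1,2,3,2,0

1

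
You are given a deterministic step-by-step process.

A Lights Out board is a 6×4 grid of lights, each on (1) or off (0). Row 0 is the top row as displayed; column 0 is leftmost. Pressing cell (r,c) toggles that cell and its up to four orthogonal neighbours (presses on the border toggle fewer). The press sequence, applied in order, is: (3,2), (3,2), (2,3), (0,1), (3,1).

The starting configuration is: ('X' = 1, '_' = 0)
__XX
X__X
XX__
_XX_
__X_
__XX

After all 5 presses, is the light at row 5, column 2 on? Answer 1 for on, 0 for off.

step 0: __XX
X__X
XX__
_XX_
__X_
__XX
step 1: __XX
X__X
XXX_
___X
____
__XX
step 2: __XX
X__X
XX__
_XX_
__X_
__XX
step 3: __XX
X___
XXXX
_XXX
__X_
__XX
step 4: XX_X
XX__
XXXX
_XXX
__X_
__XX
step 5: XX_X
XX__
X_XX
X__X
_XX_
__XX

1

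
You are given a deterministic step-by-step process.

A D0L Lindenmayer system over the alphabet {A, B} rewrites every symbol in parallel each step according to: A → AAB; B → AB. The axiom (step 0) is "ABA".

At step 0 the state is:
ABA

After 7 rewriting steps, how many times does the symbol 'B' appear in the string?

987

step 0: ABA
step 1: AABABAAB
step 2: AABAABABAABABAABAABAB
step 3: AABAABABAABAABABAABABAABAABABAABABAABAABABAABAABABAABAB
step 4: AABAABABAABAABABAABABAABAABABAABAABABAABABAABAABABAABABAAB…BABAABAABABAABAABABAABABAABAABABAABAABABAABABAABAABABAABAB  (len 144)
step 5: AABAABABAABAABABAABABAABAABABAABAABABAABABAABAABABAABABAAB…BAABABAABABAABAABABAABABAABAABABAABAABABAABABAABAABABAABAB  (len 377)
step 6: AABAABABAABAABABAABABAABAABABAABAABABAABABAABAABABAABABAAB…BAABABAABABAABAABABAABABAABAABABAABAABABAABABAABAABABAABAB  (len 987)
step 7: AABAABABAABAABABAABABAABAABABAABAABABAABABAABAABABAABABAAB…BAABABAABABAABAABABAABABAABAABABAABAABABAABABAABAABABAABAB  (len 2584)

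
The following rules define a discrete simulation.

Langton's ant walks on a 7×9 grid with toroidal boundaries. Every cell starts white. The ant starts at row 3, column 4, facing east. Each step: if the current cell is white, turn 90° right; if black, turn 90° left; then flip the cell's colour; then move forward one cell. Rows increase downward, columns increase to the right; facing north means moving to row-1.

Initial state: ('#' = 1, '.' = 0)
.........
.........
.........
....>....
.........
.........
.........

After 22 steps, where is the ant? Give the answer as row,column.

k=0  .........
.........
.........
....>....
.........
.........
.........
k=1  .........
.........
.........
....#....
....v....
.........
.........
k=2  .........
.........
.........
....#....
...<#....
.........
.........
k=3  .........
.........
.........
...^#....
...##....
.........
.........
k=4  .........
.........
.........
...#>....
...##....
.........
.........
k=5  .........
.........
....^....
...#.....
...##....
.........
.........
k=6  .........
.........
....#>...
...#.....
...##....
.........
.........
k=7  .........
.........
....##...
...#.v...
...##....
.........
.........
k=8  .........
.........
....##...
...#<#...
...##....
.........
.........
k=9  .........
.........
....^#...
...###...
...##....
.........
.........
k=10  .........
.........
...<.#...
...###...
...##....
.........
.........
k=11  .........
...^.....
...#.#...
...###...
...##....
.........
.........
k=12  .........
...#>....
...#.#...
...###...
...##....
.........
.........
k=13  .........
...##....
...#v#...
...###...
...##....
.........
.........
k=14  .........
...##....
...<##...
...###...
...##....
.........
.........
k=15  .........
...##....
....##...
...v##...
...##....
.........
.........
k=16  .........
...##....
....##...
....>#...
...##....
.........
.........
k=17  .........
...##....
....^#...
.....#...
...##....
.........
.........
k=18  .........
...##....
...<.#...
.....#...
...##....
.........
.........
k=19  .........
...^#....
...#.#...
.....#...
...##....
.........
.........
k=20  .........
..<.#....
...#.#...
.....#...
...##....
.........
.........
k=21  ..^......
..#.#....
...#.#...
.....#...
...##....
.........
.........
k=22  ..#>.....
..#.#....
...#.#...
.....#...
...##....
.........
.........

0,3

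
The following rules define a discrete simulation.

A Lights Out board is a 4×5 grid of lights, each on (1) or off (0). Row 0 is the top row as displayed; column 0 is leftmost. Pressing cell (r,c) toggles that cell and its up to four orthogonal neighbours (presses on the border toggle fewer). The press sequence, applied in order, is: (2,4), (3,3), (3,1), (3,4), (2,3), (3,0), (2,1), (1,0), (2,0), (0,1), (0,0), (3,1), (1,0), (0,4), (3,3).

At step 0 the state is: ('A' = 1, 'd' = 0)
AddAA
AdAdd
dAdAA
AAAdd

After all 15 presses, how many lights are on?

11

gen 0: AddAA
AdAdd
dAdAA
AAAdd
gen 1: AddAA
AdAdA
dAddd
AAAdA
gen 2: AddAA
AdAdA
dAdAd
AAdAd
gen 3: AddAA
AdAdA
dddAd
ddAAd
gen 4: AddAA
AdAdA
dddAA
ddAdA
gen 5: AddAA
AdAAA
ddAdd
ddAAA
gen 6: AddAA
AdAAA
AdAdd
AAAAA
gen 7: AddAA
AAAAA
dAddd
AdAAA
gen 8: dddAA
ddAAA
AAddd
AdAAA
gen 9: dddAA
AdAAA
ddddd
ddAAA
gen 10: AAAAA
AAAAA
ddddd
ddAAA
gen 11: ddAAA
dAAAA
ddddd
ddAAA
gen 12: ddAAA
dAAAA
dAddd
AAdAA
gen 13: AdAAA
AdAAA
AAddd
AAdAA
gen 14: AdAdd
AdAAd
AAddd
AAdAA
gen 15: AdAdd
AdAAd
AAdAd
AAAdd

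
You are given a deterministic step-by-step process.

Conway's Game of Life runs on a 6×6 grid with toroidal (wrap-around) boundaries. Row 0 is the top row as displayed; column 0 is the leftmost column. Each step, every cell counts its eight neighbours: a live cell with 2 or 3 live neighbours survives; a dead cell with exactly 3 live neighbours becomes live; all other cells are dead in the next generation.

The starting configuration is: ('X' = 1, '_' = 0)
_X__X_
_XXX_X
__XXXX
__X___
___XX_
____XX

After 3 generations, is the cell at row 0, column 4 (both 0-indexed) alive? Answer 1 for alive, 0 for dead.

t=0: _X__X_
_XXX_X
__XXXX
__X___
___XX_
____XX
t=1: _X____
_X___X
X____X
__X__X
___XXX
_____X
t=2: ______
_X___X
_X__XX
___X__
X__X_X
X____X
t=3: _____X
____XX
__X_XX
__XX__
X____X
X___XX

0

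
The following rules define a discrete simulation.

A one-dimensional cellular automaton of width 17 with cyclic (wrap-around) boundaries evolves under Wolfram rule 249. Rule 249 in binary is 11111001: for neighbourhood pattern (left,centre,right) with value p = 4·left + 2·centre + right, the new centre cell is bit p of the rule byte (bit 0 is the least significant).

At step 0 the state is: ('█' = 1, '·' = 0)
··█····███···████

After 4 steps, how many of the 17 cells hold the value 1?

17

step 0: ··█····███···████
step 1: █··███·█████·████
step 2: ██·██████████████
step 3: █████████████████
step 4: █████████████████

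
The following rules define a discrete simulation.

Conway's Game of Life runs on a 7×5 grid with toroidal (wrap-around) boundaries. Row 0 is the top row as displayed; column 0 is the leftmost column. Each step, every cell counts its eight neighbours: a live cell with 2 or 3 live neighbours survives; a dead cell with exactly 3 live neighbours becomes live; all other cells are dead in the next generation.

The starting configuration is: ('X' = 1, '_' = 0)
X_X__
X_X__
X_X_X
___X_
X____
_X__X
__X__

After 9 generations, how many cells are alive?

2

[0] X_X__
X_X__
X_X_X
___X_
X____
_X__X
__X__
[1] __XX_
X_X__
X_X_X
XX_X_
X___X
XX___
X_XX_
[2] _____
X_X__
__X__
__XX_
__X__
__XX_
X__X_
[3] _X__X
_X___
__X__
_XXX_
_X___
_XXXX
__XXX
[4] _X__X
XXX__
___X_
_X_X_
____X
_X__X
_____
[5] _XX__
XXXXX
X__XX
__XXX
__XXX
X____
_____
[6] ____X
_____
_____
_X___
XXX__
___XX
_X___
[7] _____
_____
_____
XXX__
XXXXX
___XX
X__XX
[8] ____X
_____
_X___
_____
_____
_____
X__X_
[9] ____X
_____
_____
_____
_____
_____
____X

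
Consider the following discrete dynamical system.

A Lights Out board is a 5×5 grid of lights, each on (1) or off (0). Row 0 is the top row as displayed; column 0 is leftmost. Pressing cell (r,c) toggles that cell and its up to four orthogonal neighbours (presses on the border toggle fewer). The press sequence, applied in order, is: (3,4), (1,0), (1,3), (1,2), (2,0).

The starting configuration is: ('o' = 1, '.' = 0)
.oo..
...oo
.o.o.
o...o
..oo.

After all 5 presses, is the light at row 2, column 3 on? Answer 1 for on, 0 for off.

[0] .oo..
...oo
.o.o.
o...o
..oo.
[1] .oo..
...oo
.o.oo
o..o.
..ooo
[2] ooo..
oo.oo
oo.oo
o..o.
..ooo
[3] oooo.
ooo..
oo..o
o..o.
..ooo
[4] oo.o.
o..o.
ooo.o
o..o.
..ooo
[5] oo.o.
...o.
..o.o
...o.
..ooo

0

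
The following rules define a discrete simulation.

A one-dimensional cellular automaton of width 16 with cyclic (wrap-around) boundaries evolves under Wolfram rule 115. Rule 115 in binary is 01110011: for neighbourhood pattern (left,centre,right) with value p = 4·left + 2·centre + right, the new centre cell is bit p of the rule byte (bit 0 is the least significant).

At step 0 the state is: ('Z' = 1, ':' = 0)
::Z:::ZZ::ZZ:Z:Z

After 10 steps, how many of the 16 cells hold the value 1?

step 0: ::Z:::ZZ::ZZ:Z:Z
step 1: ZZ:ZZZ:ZZZ:ZZ:Z:
step 2: :ZZ::ZZ::ZZ:ZZ:Z
step 3: Z:ZZZ:ZZZ:ZZ:ZZ:
step 4: :Z::ZZ::ZZ:ZZ:ZZ
step 5: Z:ZZ:ZZZ:ZZ:ZZ:Z
step 6: ZZ:ZZ::ZZ:ZZ:ZZ:
step 7: :ZZ:ZZZ:ZZ:ZZ:ZZ
step 8: Z:ZZ::ZZ:ZZ:ZZ:Z
step 9: ZZ:ZZZ:ZZ:ZZ:ZZ:
step 10: :ZZ::ZZ:ZZ:ZZ:ZZ

10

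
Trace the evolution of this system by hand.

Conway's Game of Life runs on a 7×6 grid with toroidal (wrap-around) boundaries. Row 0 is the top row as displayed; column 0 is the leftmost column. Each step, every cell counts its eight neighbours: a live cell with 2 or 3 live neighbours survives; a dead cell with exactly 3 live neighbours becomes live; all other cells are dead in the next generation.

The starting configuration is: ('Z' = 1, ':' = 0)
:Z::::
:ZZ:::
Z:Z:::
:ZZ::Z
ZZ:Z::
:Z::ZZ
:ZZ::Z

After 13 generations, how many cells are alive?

7

[0] :Z::::
:ZZ:::
Z:Z:::
:ZZ::Z
ZZ:Z::
:Z::ZZ
:ZZ::Z
[1] ::::::
Z:Z:::
Z::Z::
:::Z:Z
:::Z::
:::ZZZ
:ZZ:ZZ
[2] Z:ZZ:Z
:Z::::
ZZZZZZ
::ZZ::
::ZZ:Z
Z::::Z
Z:Z::Z
[3] ::ZZZZ
::::::
Z:::ZZ
::::::
ZZZZ:Z
::ZZ::
::ZZ::
[4] ::Z:Z:
Z:::::
:::::Z
::ZZ::
ZZ:ZZ:
Z:::::
:Z::::
[5] :Z::::
:::::Z
::::::
ZZZZ:Z
ZZ:ZZZ
Z:Z::Z
:Z::::
[6] Z:::::
::::::
:ZZ:ZZ
:::Z::
::::::
::ZZ::
:ZZ:::
[7] :Z::::
ZZ:::Z
::ZZZ:
::ZZZ:
::ZZ::
:ZZZ::
:ZZZ::
[8] ::::::
ZZ:ZZZ
Z:::::
:Z::::
::::::
::::Z:
Z::Z::
[9] :ZZZ::
ZZ::ZZ
::Z:Z:
::::::
::::::
::::::
::::::
[10] :ZZZZZ
Z:::ZZ
ZZ:ZZ:
::::::
::::::
::::::
::Z:::
[11] :ZZ:::
::::::
ZZ:ZZ:
::::::
::::::
::::::
:ZZ:Z:
[12] :ZZZ::
Z::Z::
::::::
::::::
::::::
::::::
:ZZZ::
[13] Z:::Z:
:Z:Z::
::::::
::::::
::::::
::Z:::
:Z:Z::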